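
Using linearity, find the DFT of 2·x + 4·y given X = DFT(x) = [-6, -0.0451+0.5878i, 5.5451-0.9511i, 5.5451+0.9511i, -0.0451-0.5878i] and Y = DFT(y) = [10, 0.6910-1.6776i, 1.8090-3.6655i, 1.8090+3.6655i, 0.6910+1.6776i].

By linearity: DFT(2x + 4y) = 2·DFT(x) + 4·DFT(y)
= 2·[-6, -0.0451+0.5878i, 5.5451-0.9511i, 5.5451+0.9511i, -0.0451-0.5878i] + 4·[10, 0.6910-1.6776i, 1.8090-3.6655i, 1.8090+3.6655i, 0.6910+1.6776i]

Computing element-wise:
Z[0] = 2·(-6) + 4·(10) = 28
Z[1] = 2·(-0.0451+0.5878i) + 4·(0.6910-1.6776i) = 2.6738-5.5348i
Z[2] = 2·(5.5451-0.9511i) + 4·(1.8090-3.6655i) = 18.3262-16.5642i
Z[3] = 2·(5.5451+0.9511i) + 4·(1.8090+3.6655i) = 18.3262+16.5642i
Z[4] = 2·(-0.0451-0.5878i) + 4·(0.6910+1.6776i) = 2.6738+5.5348i

DFT(2x + 4y) = 2·X + 4·Y = [28, 2.6738-5.5348i, 18.3262-16.5642i, 18.3262+16.5642i, 2.6738+5.5348i]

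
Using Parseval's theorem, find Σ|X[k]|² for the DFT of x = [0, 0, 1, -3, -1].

Parseval: Σ|x[n]|² = (1/N)Σ|X[k]|², so Σ|X[k]|² = N·Σ|x[n]|² = 5·11.0000

Σ|X[k]|² = N·Σ|x[n]|² = 5·11.0000 = 55.0000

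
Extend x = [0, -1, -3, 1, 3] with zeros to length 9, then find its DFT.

Original 5-point DFT: [0, 2.2361+6.1554i, -2.2361-1.4531i, -2.2361+1.4531i, 2.2361-6.1554i]
Zero-padded 9-point DFT provides frequency interpolation.

DFT_9([x, 0, ...]) = [0, -4.6061+1.7051i, 4.4436+4.8053i, 1.5000-4.3301i, -1.3375+0.5021i, -1.3375-0.5021i, 1.5000+4.3301i, 4.4436-4.8053i, -4.6061-1.7051i]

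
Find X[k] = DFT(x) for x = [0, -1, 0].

X[k] = Σ(n=0 to 2) x[n] · ω_3^(nk)
where ω_3 = e^(-2πi/3)

Computing each X[k]:
X[0] = -1
X[1] = 0.5000+0.8660i
X[2] = 0.5000-0.8660i

X = [-1, 0.5000+0.8660i, 0.5000-0.8660i]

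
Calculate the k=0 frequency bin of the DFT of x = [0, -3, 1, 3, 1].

X[0] = Σ(n=0 to 4) x[n] · ω_5^0 = Σ x[n]
= (0) + (-3) + (1) + (3) + (1)

X[0] = 2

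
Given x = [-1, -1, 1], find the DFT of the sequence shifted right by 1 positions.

Time shift by 1: X_shifted[k] = ω_3^(1k) · X[k]
Shifted x = [1, -1, -1]

DFT(x[n-1]) = [-1, 2, 2]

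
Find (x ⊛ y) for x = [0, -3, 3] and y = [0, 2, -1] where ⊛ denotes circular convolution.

(x ⊛ y)[n] = Σ(m=0 to 2) x[m] · y[(n-m) mod 3]

Computing each output sample:
(x ⊛ y)[0] = 9
(x ⊛ y)[1] = -3
(x ⊛ y)[2] = -6

x ⊛ y = [9, -3, -6]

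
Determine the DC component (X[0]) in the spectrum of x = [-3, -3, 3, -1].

X[0] = Σ(n=0 to 3) x[n] · ω_4^0 = Σ x[n]
= (-3) + (-3) + (3) + (-1)

X[0] = -4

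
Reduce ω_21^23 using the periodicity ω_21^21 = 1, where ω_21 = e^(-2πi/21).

Since ω_21^21 = 1, powers reduce modulo 21.
23 mod 21 = 2
So ω_21^23 = ω_21^2 = e^(-2πi·2/21)

ω_21^23 = ω_21^2 = 0.8262-0.5633i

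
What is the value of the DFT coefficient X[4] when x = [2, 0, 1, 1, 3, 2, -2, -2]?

X[4] = Σ(n=0 to 7) x[n] · ω_8^(4n) where ω_8 = e^(-2πi/8)
= (2)·ω_8^0 + (0)·ω_8^4 + (1)·ω_8^8 + (1)·ω_8^12 + (3)·ω_8^16 + (2)·ω_8^20 + (-2)·ω_8^24 + (-2)·ω_8^28

X[4] = 3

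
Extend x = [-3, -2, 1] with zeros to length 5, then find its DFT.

Original 3-point DFT: [-4, -2.5000+2.5981i, -2.5000-2.5981i]
Zero-padded 5-point DFT provides frequency interpolation.

DFT_5([x, 0, ...]) = [-4, -4.4271+1.3143i, -1.0729+2.1266i, -1.0729-2.1266i, -4.4271-1.3143i]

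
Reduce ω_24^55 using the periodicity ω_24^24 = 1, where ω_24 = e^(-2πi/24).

Since ω_24^24 = 1, powers reduce modulo 24.
55 mod 24 = 7
So ω_24^55 = ω_24^7 = e^(-2πi·7/24)

ω_24^55 = ω_24^7 = -0.2588-0.9659i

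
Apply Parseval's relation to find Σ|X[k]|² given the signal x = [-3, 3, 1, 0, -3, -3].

Parseval: Σ|x[n]|² = (1/N)Σ|X[k]|², so Σ|X[k]|² = N·Σ|x[n]|² = 6·37.0000

Σ|X[k]|² = N·Σ|x[n]|² = 6·37.0000 = 222.0000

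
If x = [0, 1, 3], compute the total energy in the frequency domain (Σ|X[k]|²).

Parseval: Σ|x[n]|² = (1/N)Σ|X[k]|², so Σ|X[k]|² = N·Σ|x[n]|² = 3·10.0000

Σ|X[k]|² = N·Σ|x[n]|² = 3·10.0000 = 30.0000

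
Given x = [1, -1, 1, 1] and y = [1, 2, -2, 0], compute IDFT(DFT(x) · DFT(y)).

(x ⊛ y)[n] = Σ(m=0 to 3) x[m] · y[(n-m) mod 4]

Computing each output sample:
(x ⊛ y)[0] = 1
(x ⊛ y)[1] = -1
(x ⊛ y)[2] = -3
(x ⊛ y)[3] = 5

x ⊛ y = [1, -1, -3, 5]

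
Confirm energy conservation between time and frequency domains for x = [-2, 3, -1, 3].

Time domain:
Σ|x[n]|² = |-2|² + |3|² + |-1|² + |3|² = 23.0000

Frequency domain:
(1/4)Σ|X[k]|² = (1/4)(|3|² + |-1|² + |-9|² + |-1|²) = (1/4)·92.0000 = 23.0000

Both sides agree, confirming Parseval's theorem.

Σ|x[n]|² = (1/N)Σ|X[k]|² = 23.0000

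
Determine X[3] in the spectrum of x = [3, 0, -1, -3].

X[3] = Σ(n=0 to 3) x[n] · ω_4^(3n) where ω_4 = e^(-2πi/4)
= (3)·ω_4^0 + (0)·ω_4^3 + (-1)·ω_4^6 + (-3)·ω_4^9

X[3] = 4+3i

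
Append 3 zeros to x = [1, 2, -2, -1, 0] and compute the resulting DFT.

Original 5-point DFT: [0, 4.0451-1.3143i, -1.5451-2.1266i, -1.5451+2.1266i, 4.0451+1.3143i]
Zero-padded 8-point DFT provides frequency interpolation.

DFT_8([x, 0, ...]) = [0, 3.1213+1.2929i, 3-3i, -1.1213-2.7071i, -2, -1.1213+2.7071i, 3+3i, 3.1213-1.2929i]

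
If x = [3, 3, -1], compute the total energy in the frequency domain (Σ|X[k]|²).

Parseval: Σ|x[n]|² = (1/N)Σ|X[k]|², so Σ|X[k]|² = N·Σ|x[n]|² = 3·19.0000

Σ|X[k]|² = N·Σ|x[n]|² = 3·19.0000 = 57.0000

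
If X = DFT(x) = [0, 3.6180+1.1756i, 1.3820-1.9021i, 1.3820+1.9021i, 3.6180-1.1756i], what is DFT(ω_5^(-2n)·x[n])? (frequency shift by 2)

Modulation property: DFT(ω_5^(-2n)·x[n]) = X[(k-2) mod 5], so circularly shift X by 2 positions.

X[k-2] = [1.3820+1.9021i, 3.6180-1.1756i, 0, 3.6180+1.1756i, 1.3820-1.9021i]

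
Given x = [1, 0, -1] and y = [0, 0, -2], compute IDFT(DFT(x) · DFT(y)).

(x ⊛ y)[n] = Σ(m=0 to 2) x[m] · y[(n-m) mod 3]

Computing each output sample:
(x ⊛ y)[0] = 0
(x ⊛ y)[1] = 2
(x ⊛ y)[2] = -2

x ⊛ y = [0, 2, -2]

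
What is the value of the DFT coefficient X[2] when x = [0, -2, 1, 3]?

X[2] = Σ(n=0 to 3) x[n] · ω_4^(2n) where ω_4 = e^(-2πi/4)
= (0)·ω_4^0 + (-2)·ω_4^2 + (1)·ω_4^4 + (3)·ω_4^6

X[2] = 0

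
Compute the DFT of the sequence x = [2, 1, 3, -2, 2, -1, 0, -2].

X[k] = Σ(n=0 to 7) x[n] · ω_8^(nk)
where ω_8 = e^(-2πi/8)

Computing each X[k]:
X[0] = 3
X[1] = 1.4142-4.4142i
X[2] = 1-4i
X[3] = -1.4142+1.5858i
X[4] = 11
X[5] = -1.4142-1.5858i
X[6] = 1+4i
X[7] = 1.4142+4.4142i

X = [3, 1.4142-4.4142i, 1-4i, -1.4142+1.5858i, 11, -1.4142-1.5858i, 1+4i, 1.4142+4.4142i]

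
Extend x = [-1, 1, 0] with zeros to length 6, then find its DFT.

Original 3-point DFT: [0, -1.5000-0.8660i, -1.5000+0.8660i]
Zero-padded 6-point DFT provides frequency interpolation.

DFT_6([x, 0, ...]) = [0, -0.5000-0.8660i, -1.5000-0.8660i, -2, -1.5000+0.8660i, -0.5000+0.8660i]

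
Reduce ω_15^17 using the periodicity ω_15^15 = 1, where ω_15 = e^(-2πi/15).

Since ω_15^15 = 1, powers reduce modulo 15.
17 mod 15 = 2
So ω_15^17 = ω_15^2 = e^(-2πi·2/15)

ω_15^17 = ω_15^2 = 0.6691-0.7431i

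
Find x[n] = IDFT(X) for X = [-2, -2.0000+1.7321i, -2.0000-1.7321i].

x[n] = (1/3) Σ(k=0 to 2) X[k] · e^(2πikn/3)

Computing each x[n]:
x[0] = -2
x[1] = -1
x[2] = 1

x = [-2, -1, 1]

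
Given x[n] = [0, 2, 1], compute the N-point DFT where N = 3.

X[k] = Σ(n=0 to 2) x[n] · ω_3^(nk)
where ω_3 = e^(-2πi/3)

Computing each X[k]:
X[0] = 3
X[1] = -1.5000-0.8660i
X[2] = -1.5000+0.8660i

X = [3, -1.5000-0.8660i, -1.5000+0.8660i]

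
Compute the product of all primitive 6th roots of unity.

The primitive 6th roots of unity are ω_6^k for k coprime to 6: k ∈ {1, 5}
Their product equals the constant term of the cyclotomic polynomial Φ_6(x) up to sign.
For n ≥ 3, the product of all primitive nth roots of unity is 1. (For n=1 it is 1; for n=2 it is -1.)

1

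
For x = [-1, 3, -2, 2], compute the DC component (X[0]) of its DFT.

X[0] = Σ(n=0 to 3) x[n] · ω_4^0 = Σ x[n]
= (-1) + (3) + (-2) + (2)

X[0] = 2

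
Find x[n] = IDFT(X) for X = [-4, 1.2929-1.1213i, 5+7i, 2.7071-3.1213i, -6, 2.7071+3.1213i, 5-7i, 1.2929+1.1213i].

x[n] = (1/8) Σ(k=0 to 7) X[k] · e^(2πikn/8)

Computing each x[n]:
x[0] = 1
x[1] = -1
x[2] = -3
x[3] = 3
x[4] = -1
x[5] = -2
x[6] = -2
x[7] = 1

x = [1, -1, -3, 3, -1, -2, -2, 1]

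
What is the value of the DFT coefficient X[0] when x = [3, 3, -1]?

X[0] = Σ(n=0 to 2) x[n] · ω_3^0 = Σ x[n]
= (3) + (3) + (-1)

X[0] = 5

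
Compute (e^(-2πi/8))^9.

Since ω_8^8 = 1, powers reduce modulo 8.
9 mod 8 = 1
So ω_8^9 = ω_8^1 = e^(-2πi·1/8)

ω_8^9 = ω_8^1 = 0.7071-0.7071i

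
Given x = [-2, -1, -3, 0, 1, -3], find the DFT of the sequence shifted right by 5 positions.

Time shift by 5: X_shifted[k] = ω_6^(5k) · X[k]
Shifted x = [-1, -3, 0, 1, -3, -2]

DFT(x[n-5]) = [-8, -3.0000-1.7321i, 4.0000+3.4641i, 0, 4.0000-3.4641i, -3.0000+1.7321i]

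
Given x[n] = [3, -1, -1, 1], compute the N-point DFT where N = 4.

X[k] = Σ(n=0 to 3) x[n] · ω_4^(nk)
where ω_4 = e^(-2πi/4)

Computing each X[k]:
X[0] = 2
X[1] = 4+2i
X[2] = 2
X[3] = 4-2i

X = [2, 4+2i, 2, 4-2i]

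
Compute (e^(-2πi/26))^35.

Since ω_26^26 = 1, powers reduce modulo 26.
35 mod 26 = 9
So ω_26^35 = ω_26^9 = e^(-2πi·9/26)

ω_26^35 = ω_26^9 = -0.5681-0.8230i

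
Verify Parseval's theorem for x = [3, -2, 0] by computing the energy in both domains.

Time domain:
Σ|x[n]|² = |3|² + |-2|² + |0|² = 13.0000

Frequency domain:
(1/3)Σ|X[k]|² = (1/3)(|1|² + |4.0000+1.7321i|² + |4.0000-1.7321i|²) = (1/3)·39.0000 = 13.0000

Both sides agree, confirming Parseval's theorem.

Σ|x[n]|² = (1/N)Σ|X[k]|² = 13.0000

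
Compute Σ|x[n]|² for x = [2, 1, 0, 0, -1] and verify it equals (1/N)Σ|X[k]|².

Time domain:
Σ|x[n]|² = |2|² + |1|² + |0|² + |0|² + |-1|² = 6.0000

Frequency domain:
(1/5)Σ|X[k]|² = (1/5)(|2|² + |2.0000-1.9021i|² + |2.0000-1.1756i|² + |2.0000+1.1756i|² + |2.0000+1.9021i|²) = (1/5)·30.0000 = 6.0000

Both sides agree, confirming Parseval's theorem.

Σ|x[n]|² = (1/N)Σ|X[k]|² = 6.0000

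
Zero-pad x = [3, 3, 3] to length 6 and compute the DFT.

Original 3-point DFT: [9, 0, 0]
Zero-padded 6-point DFT provides frequency interpolation.

DFT_6([x, 0, ...]) = [9, 3.0000-5.1962i, 0, 3, 0, 3.0000+5.1962i]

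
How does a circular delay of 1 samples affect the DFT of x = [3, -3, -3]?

Time shift by 1: X_shifted[k] = ω_3^(1k) · X[k]
Shifted x = [-3, 3, -3]

DFT(x[n-1]) = [-3, -3.0000-5.1962i, -3.0000+5.1962i]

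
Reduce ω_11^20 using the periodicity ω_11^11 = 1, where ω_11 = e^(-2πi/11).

Since ω_11^11 = 1, powers reduce modulo 11.
20 mod 11 = 9
So ω_11^20 = ω_11^9 = e^(-2πi·9/11)

ω_11^20 = ω_11^9 = 0.4154+0.9096i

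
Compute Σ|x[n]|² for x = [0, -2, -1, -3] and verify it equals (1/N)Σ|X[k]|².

Time domain:
Σ|x[n]|² = |0|² + |-2|² + |-1|² + |-3|² = 14.0000

Frequency domain:
(1/4)Σ|X[k]|² = (1/4)(|-6|² + |1-1i|² + |4|² + |1+1i|²) = (1/4)·56.0000 = 14.0000

Both sides agree, confirming Parseval's theorem.

Σ|x[n]|² = (1/N)Σ|X[k]|² = 14.0000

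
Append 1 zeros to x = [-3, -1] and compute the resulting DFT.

Original 2-point DFT: [-4, -2]
Zero-padded 3-point DFT provides frequency interpolation.

DFT_3([x, 0, ...]) = [-4, -2.5000+0.8660i, -2.5000-0.8660i]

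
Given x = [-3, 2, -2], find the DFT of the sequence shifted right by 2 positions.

Time shift by 2: X_shifted[k] = ω_3^(2k) · X[k]
Shifted x = [2, -2, -3]

DFT(x[n-2]) = [-3, 4.5000-0.8660i, 4.5000+0.8660i]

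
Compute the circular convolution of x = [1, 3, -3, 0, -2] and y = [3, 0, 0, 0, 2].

(x ⊛ y)[n] = Σ(m=0 to 4) x[m] · y[(n-m) mod 5]

Computing each output sample:
(x ⊛ y)[0] = 9
(x ⊛ y)[1] = 3
(x ⊛ y)[2] = -9
(x ⊛ y)[3] = -4
(x ⊛ y)[4] = -4

x ⊛ y = [9, 3, -9, -4, -4]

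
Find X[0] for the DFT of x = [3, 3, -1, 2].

X[0] = Σ(n=0 to 3) x[n] · ω_4^0 = Σ x[n]
= (3) + (3) + (-1) + (2)

X[0] = 7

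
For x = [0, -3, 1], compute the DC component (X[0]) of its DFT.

X[0] = Σ(n=0 to 2) x[n] · ω_3^0 = Σ x[n]
= (0) + (-3) + (1)

X[0] = -2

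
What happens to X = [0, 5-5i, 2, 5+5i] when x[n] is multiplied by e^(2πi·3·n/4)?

Modulation property: DFT(ω_4^(-3n)·x[n]) = X[(k-3) mod 4], so circularly shift X by 3 positions.

X[k-3] = [5-5i, 2, 5+5i, 0]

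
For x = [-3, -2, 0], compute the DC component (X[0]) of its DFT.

X[0] = Σ(n=0 to 2) x[n] · ω_3^0 = Σ x[n]
= (-3) + (-2) + (0)

X[0] = -5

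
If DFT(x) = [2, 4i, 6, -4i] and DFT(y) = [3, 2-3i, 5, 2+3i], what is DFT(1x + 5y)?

By linearity: DFT(1x + 5y) = 1·DFT(x) + 5·DFT(y)
= 1·[2, 4i, 6, -4i] + 5·[3, 2-3i, 5, 2+3i]

Computing element-wise:
Z[0] = 1·(2) + 5·(3) = 17
Z[1] = 1·(4i) + 5·(2-3i) = 10-11i
Z[2] = 1·(6) + 5·(5) = 31
Z[3] = 1·(-4i) + 5·(2+3i) = 10+11i

DFT(1x + 5y) = 1·X + 5·Y = [17, 10-11i, 31, 10+11i]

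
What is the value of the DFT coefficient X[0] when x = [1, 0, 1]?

X[0] = Σ(n=0 to 2) x[n] · ω_3^0 = Σ x[n]
= (1) + (0) + (1)

X[0] = 2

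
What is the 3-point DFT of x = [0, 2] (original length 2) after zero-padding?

Original 2-point DFT: [2, -2]
Zero-padded 3-point DFT provides frequency interpolation.

DFT_3([x, 0, ...]) = [2, -1.0000-1.7321i, -1.0000+1.7321i]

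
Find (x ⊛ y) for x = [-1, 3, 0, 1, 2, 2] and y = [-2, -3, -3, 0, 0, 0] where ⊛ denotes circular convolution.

(x ⊛ y)[n] = Σ(m=0 to 5) x[m] · y[(n-m) mod 6]

Computing each output sample:
(x ⊛ y)[0] = -10
(x ⊛ y)[1] = -9
(x ⊛ y)[2] = -6
(x ⊛ y)[3] = -11
(x ⊛ y)[4] = -7
(x ⊛ y)[5] = -13

x ⊛ y = [-10, -9, -6, -11, -7, -13]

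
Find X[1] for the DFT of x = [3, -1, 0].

X[1] = Σ(n=0 to 2) x[n] · ω_3^(1n) where ω_3 = e^(-2πi/3)
= (3)·ω_3^0 + (-1)·ω_3^1 + (0)·ω_3^2

X[1] = 3.5000+0.8660i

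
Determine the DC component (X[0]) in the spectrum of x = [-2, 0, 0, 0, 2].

X[0] = Σ(n=0 to 4) x[n] · ω_5^0 = Σ x[n]
= (-2) + (0) + (0) + (0) + (2)

X[0] = 0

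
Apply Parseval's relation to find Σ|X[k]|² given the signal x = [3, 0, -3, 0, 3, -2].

Parseval: Σ|x[n]|² = (1/N)Σ|X[k]|², so Σ|X[k]|² = N·Σ|x[n]|² = 6·31.0000

Σ|X[k]|² = N·Σ|x[n]|² = 6·31.0000 = 186.0000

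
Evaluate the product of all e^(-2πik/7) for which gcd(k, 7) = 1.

The primitive 7th roots of unity are ω_7^k for k coprime to 7: k ∈ {1, 2, 3, 4, 5, 6}
Their product equals the constant term of the cyclotomic polynomial Φ_7(x) up to sign.
For n ≥ 3, the product of all primitive nth roots of unity is 1. (For n=1 it is 1; for n=2 it is -1.)

1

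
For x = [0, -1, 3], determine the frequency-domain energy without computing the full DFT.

Parseval: Σ|x[n]|² = (1/N)Σ|X[k]|², so Σ|X[k]|² = N·Σ|x[n]|² = 3·10.0000

Σ|X[k]|² = N·Σ|x[n]|² = 3·10.0000 = 30.0000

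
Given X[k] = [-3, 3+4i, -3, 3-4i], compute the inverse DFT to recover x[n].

x[n] = (1/4) Σ(k=0 to 3) X[k] · e^(2πikn/4)

Computing each x[n]:
x[0] = 0
x[1] = -2
x[2] = -3
x[3] = 2

x = [0, -2, -3, 2]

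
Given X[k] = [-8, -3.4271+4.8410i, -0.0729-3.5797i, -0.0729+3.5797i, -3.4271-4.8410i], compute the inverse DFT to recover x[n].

x[n] = (1/5) Σ(k=0 to 4) X[k] · e^(2πikn/5)

Computing each x[n]:
x[0] = -3
x[1] = -3
x[2] = -3
x[3] = 2
x[4] = -1

x = [-3, -3, -3, 2, -1]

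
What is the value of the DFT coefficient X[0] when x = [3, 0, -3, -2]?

X[0] = Σ(n=0 to 3) x[n] · ω_4^0 = Σ x[n]
= (3) + (0) + (-3) + (-2)

X[0] = -2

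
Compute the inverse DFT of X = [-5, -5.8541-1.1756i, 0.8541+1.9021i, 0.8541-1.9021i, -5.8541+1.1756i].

x[n] = (1/5) Σ(k=0 to 4) X[k] · e^(2πikn/5)

Computing each x[n]:
x[0] = -3
x[1] = -2
x[2] = 2
x[3] = 0
x[4] = -2

x = [-3, -2, 2, 0, -2]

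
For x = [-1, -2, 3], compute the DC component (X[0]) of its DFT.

X[0] = Σ(n=0 to 2) x[n] · ω_3^0 = Σ x[n]
= (-1) + (-2) + (3)

X[0] = 0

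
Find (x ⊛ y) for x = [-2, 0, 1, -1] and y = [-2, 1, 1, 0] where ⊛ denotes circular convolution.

(x ⊛ y)[n] = Σ(m=0 to 3) x[m] · y[(n-m) mod 4]

Computing each output sample:
(x ⊛ y)[0] = 4
(x ⊛ y)[1] = -3
(x ⊛ y)[2] = -4
(x ⊛ y)[3] = 3

x ⊛ y = [4, -3, -4, 3]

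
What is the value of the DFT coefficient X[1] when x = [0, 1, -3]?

X[1] = Σ(n=0 to 2) x[n] · ω_3^(1n) where ω_3 = e^(-2πi/3)
= (0)·ω_3^0 + (1)·ω_3^1 + (-3)·ω_3^2

X[1] = 1.0000-3.4641i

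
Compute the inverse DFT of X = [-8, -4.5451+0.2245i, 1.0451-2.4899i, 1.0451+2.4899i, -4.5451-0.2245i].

x[n] = (1/5) Σ(k=0 to 4) X[k] · e^(2πikn/5)

Computing each x[n]:
x[0] = -3
x[1] = -2
x[2] = -1
x[3] = 1
x[4] = -3

x = [-3, -2, -1, 1, -3]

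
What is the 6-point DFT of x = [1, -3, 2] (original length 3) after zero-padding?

Original 3-point DFT: [0, 1.5000+4.3301i, 1.5000-4.3301i]
Zero-padded 6-point DFT provides frequency interpolation.

DFT_6([x, 0, ...]) = [0, -1.5000+0.8660i, 1.5000+4.3301i, 6, 1.5000-4.3301i, -1.5000-0.8660i]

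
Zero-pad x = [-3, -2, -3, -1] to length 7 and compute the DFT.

Original 4-point DFT: [-9, 1i, -3, -1i]
Zero-padded 7-point DFT provides frequency interpolation.

DFT_7([x, 0, ...]) = [-9, -2.6784+4.9223i, -0.4755-0.1336i, -2.8460-0.5028i, -2.8460+0.5028i, -0.4755+0.1336i, -2.6784-4.9223i]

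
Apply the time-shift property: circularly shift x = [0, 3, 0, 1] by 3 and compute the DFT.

Time shift by 3: X_shifted[k] = ω_4^(3k) · X[k]
Shifted x = [3, 0, 1, 0]

DFT(x[n-3]) = [4, 2, 4, 2]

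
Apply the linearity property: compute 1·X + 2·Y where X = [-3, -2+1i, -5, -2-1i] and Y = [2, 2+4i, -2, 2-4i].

By linearity: DFT(1x + 2y) = 1·DFT(x) + 2·DFT(y)
= 1·[-3, -2+1i, -5, -2-1i] + 2·[2, 2+4i, -2, 2-4i]

Computing element-wise:
Z[0] = 1·(-3) + 2·(2) = 1
Z[1] = 1·(-2+1i) + 2·(2+4i) = 2+9i
Z[2] = 1·(-5) + 2·(-2) = -9
Z[3] = 1·(-2-1i) + 2·(2-4i) = 2-9i

DFT(1x + 2y) = 1·X + 2·Y = [1, 2+9i, -9, 2-9i]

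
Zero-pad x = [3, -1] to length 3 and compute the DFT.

Original 2-point DFT: [2, 4]
Zero-padded 3-point DFT provides frequency interpolation.

DFT_3([x, 0, ...]) = [2, 3.5000+0.8660i, 3.5000-0.8660i]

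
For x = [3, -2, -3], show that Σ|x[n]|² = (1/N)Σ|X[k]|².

Time domain:
Σ|x[n]|² = |3|² + |-2|² + |-3|² = 22.0000

Frequency domain:
(1/3)Σ|X[k]|² = (1/3)(|-2|² + |5.5000-0.8660i|² + |5.5000+0.8660i|²) = (1/3)·66.0000 = 22.0000

Both sides agree, confirming Parseval's theorem.

Σ|x[n]|² = (1/N)Σ|X[k]|² = 22.0000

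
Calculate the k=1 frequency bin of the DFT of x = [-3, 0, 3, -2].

X[1] = Σ(n=0 to 3) x[n] · ω_4^(1n) where ω_4 = e^(-2πi/4)
= (-3)·ω_4^0 + (0)·ω_4^1 + (3)·ω_4^2 + (-2)·ω_4^3

X[1] = -6-2i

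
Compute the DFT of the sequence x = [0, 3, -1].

X[k] = Σ(n=0 to 2) x[n] · ω_3^(nk)
where ω_3 = e^(-2πi/3)

Computing each X[k]:
X[0] = 2
X[1] = -1.0000-3.4641i
X[2] = -1.0000+3.4641i

X = [2, -1.0000-3.4641i, -1.0000+3.4641i]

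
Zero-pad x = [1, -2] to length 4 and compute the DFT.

Original 2-point DFT: [-1, 3]
Zero-padded 4-point DFT provides frequency interpolation.

DFT_4([x, 0, ...]) = [-1, 1+2i, 3, 1-2i]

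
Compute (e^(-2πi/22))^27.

Since ω_22^22 = 1, powers reduce modulo 22.
27 mod 22 = 5
So ω_22^27 = ω_22^5 = e^(-2πi·5/22)

ω_22^27 = ω_22^5 = 0.1423-0.9898i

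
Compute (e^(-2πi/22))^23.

Since ω_22^22 = 1, powers reduce modulo 22.
23 mod 22 = 1
So ω_22^23 = ω_22^1 = e^(-2πi·1/22)

ω_22^23 = ω_22^1 = 0.9595-0.2817i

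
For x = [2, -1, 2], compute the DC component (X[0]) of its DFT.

X[0] = Σ(n=0 to 2) x[n] · ω_3^0 = Σ x[n]
= (2) + (-1) + (2)

X[0] = 3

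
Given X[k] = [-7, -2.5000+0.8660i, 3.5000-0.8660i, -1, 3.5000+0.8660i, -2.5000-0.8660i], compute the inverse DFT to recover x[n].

x[n] = (1/6) Σ(k=0 to 5) X[k] · e^(2πikn/6)

Computing each x[n]:
x[0] = -1
x[1] = -2
x[2] = -2
x[3] = 1
x[4] = -1
x[5] = -2

x = [-1, -2, -2, 1, -1, -2]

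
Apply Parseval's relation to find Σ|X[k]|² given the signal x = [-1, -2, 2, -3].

Parseval: Σ|x[n]|² = (1/N)Σ|X[k]|², so Σ|X[k]|² = N·Σ|x[n]|² = 4·18.0000

Σ|X[k]|² = N·Σ|x[n]|² = 4·18.0000 = 72.0000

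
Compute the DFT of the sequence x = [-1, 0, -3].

X[k] = Σ(n=0 to 2) x[n] · ω_3^(nk)
where ω_3 = e^(-2πi/3)

Computing each X[k]:
X[0] = -4
X[1] = 0.5000-2.5981i
X[2] = 0.5000+2.5981i

X = [-4, 0.5000-2.5981i, 0.5000+2.5981i]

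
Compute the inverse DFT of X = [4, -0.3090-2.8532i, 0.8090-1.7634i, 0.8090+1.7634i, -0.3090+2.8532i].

x[n] = (1/5) Σ(k=0 to 4) X[k] · e^(2πikn/5)

Computing each x[n]:
x[0] = 1
x[1] = 2
x[2] = 1
x[3] = 1
x[4] = -1

x = [1, 2, 1, 1, -1]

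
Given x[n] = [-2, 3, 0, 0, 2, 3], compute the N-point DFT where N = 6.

X[k] = Σ(n=0 to 5) x[n] · ω_6^(nk)
where ω_6 = e^(-2πi/6)

Computing each X[k]:
X[0] = 6
X[1] = 1.7321i
X[2] = -6.0000-1.7321i
X[3] = -6
X[4] = -6.0000+1.7321i
X[5] = -1.7321i

X = [6, 1.7321i, -6.0000-1.7321i, -6, -6.0000+1.7321i, -1.7321i]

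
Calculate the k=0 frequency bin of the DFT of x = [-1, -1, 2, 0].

X[0] = Σ(n=0 to 3) x[n] · ω_4^0 = Σ x[n]
= (-1) + (-1) + (2) + (0)

X[0] = 0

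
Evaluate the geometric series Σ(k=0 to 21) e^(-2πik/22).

Sum of all nth roots of unity equals 0 for n > 1 (geometric series with r ≠ 1).

0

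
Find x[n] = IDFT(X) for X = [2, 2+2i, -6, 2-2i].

x[n] = (1/4) Σ(k=0 to 3) X[k] · e^(2πikn/4)

Computing each x[n]:
x[0] = 0
x[1] = 1
x[2] = -2
x[3] = 3

x = [0, 1, -2, 3]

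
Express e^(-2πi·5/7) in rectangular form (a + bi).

ω_7^5 = e^(-2πi·5/7)
= cos(-2π·5/7) + i·sin(-2π·5/7)
= cos(-10π/7) + i·sin(-10π/7)

ω_7^5 = cos(-10π/7) + i·sin(-10π/7) = -0.2225+0.9749i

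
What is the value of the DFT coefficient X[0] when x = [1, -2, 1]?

X[0] = Σ(n=0 to 2) x[n] · ω_3^0 = Σ x[n]
= (1) + (-2) + (1)

X[0] = 0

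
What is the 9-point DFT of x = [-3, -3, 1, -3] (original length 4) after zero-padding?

Original 4-point DFT: [-8, -4, 4, -4]
Zero-padded 9-point DFT provides frequency interpolation.

DFT_9([x, 0, ...]) = [-8, -3.6245+3.5416i, -2.9606+0.0143i, -5.0000+3.4641i, 2.0851+4.2669i, 2.0851-4.2669i, -5.0000-3.4641i, -2.9606-0.0143i, -3.6245-3.5416i]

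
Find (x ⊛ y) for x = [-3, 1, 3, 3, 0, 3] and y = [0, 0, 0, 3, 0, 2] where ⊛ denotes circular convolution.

(x ⊛ y)[n] = Σ(m=0 to 5) x[m] · y[(n-m) mod 6]

Computing each output sample:
(x ⊛ y)[0] = 11
(x ⊛ y)[1] = 6
(x ⊛ y)[2] = 15
(x ⊛ y)[3] = -9
(x ⊛ y)[4] = 9
(x ⊛ y)[5] = 3

x ⊛ y = [11, 6, 15, -9, 9, 3]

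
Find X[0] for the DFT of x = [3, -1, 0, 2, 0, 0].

X[0] = Σ(n=0 to 5) x[n] · ω_6^0 = Σ x[n]
= (3) + (-1) + (0) + (2) + (0) + (0)

X[0] = 4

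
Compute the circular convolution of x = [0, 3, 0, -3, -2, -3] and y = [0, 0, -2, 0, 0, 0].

(x ⊛ y)[n] = Σ(m=0 to 5) x[m] · y[(n-m) mod 6]

Computing each output sample:
(x ⊛ y)[0] = 4
(x ⊛ y)[1] = 6
(x ⊛ y)[2] = 0
(x ⊛ y)[3] = -6
(x ⊛ y)[4] = 0
(x ⊛ y)[5] = 6

x ⊛ y = [4, 6, 0, -6, 0, 6]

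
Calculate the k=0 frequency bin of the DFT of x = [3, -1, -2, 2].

X[0] = Σ(n=0 to 3) x[n] · ω_4^0 = Σ x[n]
= (3) + (-1) + (-2) + (2)

X[0] = 2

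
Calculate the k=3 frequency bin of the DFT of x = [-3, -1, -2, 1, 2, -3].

X[3] = Σ(n=0 to 5) x[n] · ω_6^(3n) where ω_6 = e^(-2πi/6)
= (-3)·ω_6^0 + (-1)·ω_6^3 + (-2)·ω_6^6 + (1)·ω_6^9 + (2)·ω_6^12 + (-3)·ω_6^15

X[3] = 0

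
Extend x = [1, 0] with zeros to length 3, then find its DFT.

Original 2-point DFT: [1, 1]
Zero-padded 3-point DFT provides frequency interpolation.

DFT_3([x, 0, ...]) = [1, 1, 1]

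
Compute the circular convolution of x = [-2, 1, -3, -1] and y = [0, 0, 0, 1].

(x ⊛ y)[n] = Σ(m=0 to 3) x[m] · y[(n-m) mod 4]

Computing each output sample:
(x ⊛ y)[0] = 1
(x ⊛ y)[1] = -3
(x ⊛ y)[2] = -1
(x ⊛ y)[3] = -2

x ⊛ y = [1, -3, -1, -2]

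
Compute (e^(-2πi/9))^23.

Since ω_9^9 = 1, powers reduce modulo 9.
23 mod 9 = 5
So ω_9^23 = ω_9^5 = e^(-2πi·5/9)

ω_9^23 = ω_9^5 = -0.9397+0.3420i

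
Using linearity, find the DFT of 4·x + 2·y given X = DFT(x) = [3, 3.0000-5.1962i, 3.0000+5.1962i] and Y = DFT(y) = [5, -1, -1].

By linearity: DFT(4x + 2y) = 4·DFT(x) + 2·DFT(y)
= 4·[3, 3.0000-5.1962i, 3.0000+5.1962i] + 2·[5, -1, -1]

Computing element-wise:
Z[0] = 4·(3) + 2·(5) = 22
Z[1] = 4·(3.0000-5.1962i) + 2·(-1) = 10.0000-20.7848i
Z[2] = 4·(3.0000+5.1962i) + 2·(-1) = 10.0000+20.7848i

DFT(4x + 2y) = 4·X + 2·Y = [22, 10.0000-20.7848i, 10.0000+20.7848i]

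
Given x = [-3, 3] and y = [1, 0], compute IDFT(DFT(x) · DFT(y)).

(x ⊛ y)[n] = Σ(m=0 to 1) x[m] · y[(n-m) mod 2]

Computing each output sample:
(x ⊛ y)[0] = -3
(x ⊛ y)[1] = 3

x ⊛ y = [-3, 3]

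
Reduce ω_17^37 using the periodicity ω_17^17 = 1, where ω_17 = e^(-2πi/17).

Since ω_17^17 = 1, powers reduce modulo 17.
37 mod 17 = 3
So ω_17^37 = ω_17^3 = e^(-2πi·3/17)

ω_17^37 = ω_17^3 = 0.4457-0.8952i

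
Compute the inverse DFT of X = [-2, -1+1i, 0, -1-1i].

x[n] = (1/4) Σ(k=0 to 3) X[k] · e^(2πikn/4)

Computing each x[n]:
x[0] = -1
x[1] = -1
x[2] = 0
x[3] = 0

x = [-1, -1, 0, 0]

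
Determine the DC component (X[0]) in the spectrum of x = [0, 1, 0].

X[0] = Σ(n=0 to 2) x[n] · ω_3^0 = Σ x[n]
= (0) + (1) + (0)

X[0] = 1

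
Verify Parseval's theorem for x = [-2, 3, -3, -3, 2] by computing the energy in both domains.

Time domain:
Σ|x[n]|² = |-2|² + |3|² + |-3|² + |-3|² + |2|² = 35.0000

Frequency domain:
(1/5)Σ|X[k]|² = (1/5)(|-3|² + |4.3992-0.9511i|² + |-7.8992-0.5878i|² + |-7.8992+0.5878i|² + |4.3992+0.9511i|²) = (1/5)·175.0000 = 35.0000

Both sides agree, confirming Parseval's theorem.

Σ|x[n]|² = (1/N)Σ|X[k]|² = 35.0000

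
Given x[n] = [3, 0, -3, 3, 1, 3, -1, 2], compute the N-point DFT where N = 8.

X[k] = Σ(n=0 to 7) x[n] · ω_8^(nk)
where ω_8 = e^(-2πi/8)

Computing each X[k]:
X[0] = 8
X[1] = -0.8284+3.4142i
X[2] = 8+2i
X[3] = 4.8284-0.5858i
X[4] = -8
X[5] = 4.8284+0.5858i
X[6] = 8-2i
X[7] = -0.8284-3.4142i

X = [8, -0.8284+3.4142i, 8+2i, 4.8284-0.5858i, -8, 4.8284+0.5858i, 8-2i, -0.8284-3.4142i]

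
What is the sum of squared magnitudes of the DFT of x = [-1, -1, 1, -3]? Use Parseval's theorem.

Parseval: Σ|x[n]|² = (1/N)Σ|X[k]|², so Σ|X[k]|² = N·Σ|x[n]|² = 4·12.0000

Σ|X[k]|² = N·Σ|x[n]|² = 4·12.0000 = 48.0000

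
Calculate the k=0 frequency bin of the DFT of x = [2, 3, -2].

X[0] = Σ(n=0 to 2) x[n] · ω_3^0 = Σ x[n]
= (2) + (3) + (-2)

X[0] = 3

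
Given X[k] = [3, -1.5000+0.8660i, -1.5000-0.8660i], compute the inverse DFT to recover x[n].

x[n] = (1/3) Σ(k=0 to 2) X[k] · e^(2πikn/3)

Computing each x[n]:
x[0] = 0
x[1] = 1
x[2] = 2

x = [0, 1, 2]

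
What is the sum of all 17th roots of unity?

Sum of all nth roots of unity equals 0 for n > 1 (geometric series with r ≠ 1).

0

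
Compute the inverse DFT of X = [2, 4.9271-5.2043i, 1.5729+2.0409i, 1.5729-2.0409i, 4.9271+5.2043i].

x[n] = (1/5) Σ(k=0 to 4) X[k] · e^(2πikn/5)

Computing each x[n]:
x[0] = 3
x[1] = 2
x[2] = 1
x[3] = -3
x[4] = -1

x = [3, 2, 1, -3, -1]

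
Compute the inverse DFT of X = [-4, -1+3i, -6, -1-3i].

x[n] = (1/4) Σ(k=0 to 3) X[k] · e^(2πikn/4)

Computing each x[n]:
x[0] = -3
x[1] = -1
x[2] = -2
x[3] = 2

x = [-3, -1, -2, 2]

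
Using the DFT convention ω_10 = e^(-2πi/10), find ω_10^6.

ω_10^6 = e^(-2πi·6/10)
= cos(-2π·6/10) + i·sin(-2π·6/10)
= cos(-12π/10) + i·sin(-12π/10)

ω_10^6 = cos(-12π/10) + i·sin(-12π/10) = -0.8090+0.5878i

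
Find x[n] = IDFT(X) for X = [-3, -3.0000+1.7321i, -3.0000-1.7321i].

x[n] = (1/3) Σ(k=0 to 2) X[k] · e^(2πikn/3)

Computing each x[n]:
x[0] = -3
x[1] = -1
x[2] = 1

x = [-3, -1, 1]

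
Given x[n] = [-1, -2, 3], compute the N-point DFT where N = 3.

X[k] = Σ(n=0 to 2) x[n] · ω_3^(nk)
where ω_3 = e^(-2πi/3)

Computing each X[k]:
X[0] = 0
X[1] = -1.5000+4.3301i
X[2] = -1.5000-4.3301i

X = [0, -1.5000+4.3301i, -1.5000-4.3301i]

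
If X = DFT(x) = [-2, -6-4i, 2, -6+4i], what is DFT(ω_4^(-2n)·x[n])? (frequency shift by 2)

Modulation property: DFT(ω_4^(-2n)·x[n]) = X[(k-2) mod 4], so circularly shift X by 2 positions.

X[k-2] = [2, -6+4i, -2, -6-4i]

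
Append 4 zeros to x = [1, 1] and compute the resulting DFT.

Original 2-point DFT: [2, 0]
Zero-padded 6-point DFT provides frequency interpolation.

DFT_6([x, 0, ...]) = [2, 1.5000-0.8660i, 0.5000-0.8660i, 0, 0.5000+0.8660i, 1.5000+0.8660i]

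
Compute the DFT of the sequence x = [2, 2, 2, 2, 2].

X[k] = Σ(n=0 to 4) x[n] · ω_5^(nk)
where ω_5 = e^(-2πi/5)

Computing each X[k]:
X[0] = 10
X[1] = 0
X[2] = 0
X[3] = 0
X[4] = 0

X = [10, 0, 0, 0, 0]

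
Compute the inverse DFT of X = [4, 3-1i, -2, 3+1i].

x[n] = (1/4) Σ(k=0 to 3) X[k] · e^(2πikn/4)

Computing each x[n]:
x[0] = 2
x[1] = 2
x[2] = -1
x[3] = 1

x = [2, 2, -1, 1]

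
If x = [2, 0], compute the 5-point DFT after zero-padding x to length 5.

Original 2-point DFT: [2, 2]
Zero-padded 5-point DFT provides frequency interpolation.

DFT_5([x, 0, ...]) = [2, 2, 2, 2, 2]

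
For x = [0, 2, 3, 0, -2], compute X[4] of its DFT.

X[4] = Σ(n=0 to 4) x[n] · ω_5^(4n) where ω_5 = e^(-2πi/5)
= (0)·ω_5^0 + (2)·ω_5^4 + (3)·ω_5^8 + (0)·ω_5^12 + (-2)·ω_5^16

X[4] = -2.4271+5.5676i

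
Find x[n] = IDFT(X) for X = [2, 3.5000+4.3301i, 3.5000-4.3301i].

x[n] = (1/3) Σ(k=0 to 2) X[k] · e^(2πikn/3)

Computing each x[n]:
x[0] = 3
x[1] = -3
x[2] = 2

x = [3, -3, 2]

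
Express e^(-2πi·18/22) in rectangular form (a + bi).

ω_22^18 = e^(-2πi·18/22)
= cos(-2π·18/22) + i·sin(-2π·18/22)
= cos(-36π/22) + i·sin(-36π/22)

ω_22^18 = cos(-36π/22) + i·sin(-36π/22) = 0.4154+0.9096i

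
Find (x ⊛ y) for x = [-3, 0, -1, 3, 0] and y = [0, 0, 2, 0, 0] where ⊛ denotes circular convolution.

(x ⊛ y)[n] = Σ(m=0 to 4) x[m] · y[(n-m) mod 5]

Computing each output sample:
(x ⊛ y)[0] = 6
(x ⊛ y)[1] = 0
(x ⊛ y)[2] = -6
(x ⊛ y)[3] = 0
(x ⊛ y)[4] = -2

x ⊛ y = [6, 0, -6, 0, -2]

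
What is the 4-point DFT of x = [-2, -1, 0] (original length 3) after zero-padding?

Original 3-point DFT: [-3, -1.5000+0.8660i, -1.5000-0.8660i]
Zero-padded 4-point DFT provides frequency interpolation.

DFT_4([x, 0, ...]) = [-3, -2+1i, -1, -2-1i]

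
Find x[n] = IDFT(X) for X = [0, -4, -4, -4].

x[n] = (1/4) Σ(k=0 to 3) X[k] · e^(2πikn/4)

Computing each x[n]:
x[0] = -3
x[1] = 1
x[2] = 1
x[3] = 1

x = [-3, 1, 1, 1]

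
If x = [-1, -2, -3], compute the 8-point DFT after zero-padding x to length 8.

Original 3-point DFT: [-6, 1.5000-0.8660i, 1.5000+0.8660i]
Zero-padded 8-point DFT provides frequency interpolation.

DFT_8([x, 0, ...]) = [-6, -2.4142+4.4142i, 2+2i, 0.4142-1.5858i, -2, 0.4142+1.5858i, 2-2i, -2.4142-4.4142i]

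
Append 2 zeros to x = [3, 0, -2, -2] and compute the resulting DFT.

Original 4-point DFT: [-1, 5-2i, 3, 5+2i]
Zero-padded 6-point DFT provides frequency interpolation.

DFT_6([x, 0, ...]) = [-1, 6.0000+1.7321i, 2.0000-1.7321i, 3, 2.0000+1.7321i, 6.0000-1.7321i]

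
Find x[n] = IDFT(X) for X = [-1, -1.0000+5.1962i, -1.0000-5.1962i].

x[n] = (1/3) Σ(k=0 to 2) X[k] · e^(2πikn/3)

Computing each x[n]:
x[0] = -1
x[1] = -3
x[2] = 3

x = [-1, -3, 3]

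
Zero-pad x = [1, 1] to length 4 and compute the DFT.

Original 2-point DFT: [2, 0]
Zero-padded 4-point DFT provides frequency interpolation.

DFT_4([x, 0, ...]) = [2, 1-1i, 0, 1+1i]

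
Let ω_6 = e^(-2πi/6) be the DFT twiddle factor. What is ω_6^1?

ω_6^1 = e^(-2πi·1/6)
= cos(-2π·1/6) + i·sin(-2π·1/6)
= cos(-2π/6) + i·sin(-2π/6)

ω_6^1 = cos(-2π/6) + i·sin(-2π/6) = 0.5000-0.8660i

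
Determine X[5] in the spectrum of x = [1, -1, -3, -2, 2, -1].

X[5] = Σ(n=0 to 5) x[n] · ω_6^(5n) where ω_6 = e^(-2πi/6)
= (1)·ω_6^0 + (-1)·ω_6^5 + (-3)·ω_6^10 + (-2)·ω_6^15 + (2)·ω_6^20 + (-1)·ω_6^25

X[5] = 2.5000-4.3301i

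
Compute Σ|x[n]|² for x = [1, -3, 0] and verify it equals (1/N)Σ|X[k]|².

Time domain:
Σ|x[n]|² = |1|² + |-3|² + |0|² = 10.0000

Frequency domain:
(1/3)Σ|X[k]|² = (1/3)(|-2|² + |2.5000+2.5981i|² + |2.5000-2.5981i|²) = (1/3)·30.0000 = 10.0000

Both sides agree, confirming Parseval's theorem.

Σ|x[n]|² = (1/N)Σ|X[k]|² = 10.0000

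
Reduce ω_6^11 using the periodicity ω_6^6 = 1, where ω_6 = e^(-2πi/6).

Since ω_6^6 = 1, powers reduce modulo 6.
11 mod 6 = 5
So ω_6^11 = ω_6^5 = e^(-2πi·5/6)

ω_6^11 = ω_6^5 = 0.5000+0.8660i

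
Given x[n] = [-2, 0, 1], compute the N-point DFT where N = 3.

X[k] = Σ(n=0 to 2) x[n] · ω_3^(nk)
where ω_3 = e^(-2πi/3)

Computing each X[k]:
X[0] = -1
X[1] = -2.5000+0.8660i
X[2] = -2.5000-0.8660i

X = [-1, -2.5000+0.8660i, -2.5000-0.8660i]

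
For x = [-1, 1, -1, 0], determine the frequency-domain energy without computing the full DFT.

Parseval: Σ|x[n]|² = (1/N)Σ|X[k]|², so Σ|X[k]|² = N·Σ|x[n]|² = 4·3.0000

Σ|X[k]|² = N·Σ|x[n]|² = 4·3.0000 = 12.0000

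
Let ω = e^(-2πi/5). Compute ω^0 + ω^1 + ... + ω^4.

Sum of all nth roots of unity equals 0 for n > 1 (geometric series with r ≠ 1).

0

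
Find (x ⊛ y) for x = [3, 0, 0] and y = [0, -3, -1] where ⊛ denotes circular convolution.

(x ⊛ y)[n] = Σ(m=0 to 2) x[m] · y[(n-m) mod 3]

Computing each output sample:
(x ⊛ y)[0] = 0
(x ⊛ y)[1] = -9
(x ⊛ y)[2] = -3

x ⊛ y = [0, -9, -3]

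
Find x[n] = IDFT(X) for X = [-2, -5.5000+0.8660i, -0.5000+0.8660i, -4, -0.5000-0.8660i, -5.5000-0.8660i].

x[n] = (1/6) Σ(k=0 to 5) X[k] · e^(2πikn/6)

Computing each x[n]:
x[0] = -3
x[1] = -1
x[2] = 0
x[3] = 2
x[4] = 0
x[5] = 0

x = [-3, -1, 0, 2, 0, 0]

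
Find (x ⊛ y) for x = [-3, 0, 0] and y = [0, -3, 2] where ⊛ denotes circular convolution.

(x ⊛ y)[n] = Σ(m=0 to 2) x[m] · y[(n-m) mod 3]

Computing each output sample:
(x ⊛ y)[0] = 0
(x ⊛ y)[1] = 9
(x ⊛ y)[2] = -6

x ⊛ y = [0, 9, -6]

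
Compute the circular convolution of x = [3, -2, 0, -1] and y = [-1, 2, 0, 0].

(x ⊛ y)[n] = Σ(m=0 to 3) x[m] · y[(n-m) mod 4]

Computing each output sample:
(x ⊛ y)[0] = -5
(x ⊛ y)[1] = 8
(x ⊛ y)[2] = -4
(x ⊛ y)[3] = 1

x ⊛ y = [-5, 8, -4, 1]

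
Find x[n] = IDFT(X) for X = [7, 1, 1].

x[n] = (1/3) Σ(k=0 to 2) X[k] · e^(2πikn/3)

Computing each x[n]:
x[0] = 3
x[1] = 2
x[2] = 2

x = [3, 2, 2]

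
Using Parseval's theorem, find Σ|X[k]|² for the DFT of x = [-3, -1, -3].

Parseval: Σ|x[n]|² = (1/N)Σ|X[k]|², so Σ|X[k]|² = N·Σ|x[n]|² = 3·19.0000

Σ|X[k]|² = N·Σ|x[n]|² = 3·19.0000 = 57.0000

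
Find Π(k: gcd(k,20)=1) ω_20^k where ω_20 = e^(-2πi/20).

The primitive 20th roots of unity are ω_20^k for k coprime to 20: k ∈ {1, 3, 7, 9, 11, 13, 17, 19}
Their product equals the constant term of the cyclotomic polynomial Φ_20(x) up to sign.
For n ≥ 3, the product of all primitive nth roots of unity is 1. (For n=1 it is 1; for n=2 it is -1.)

1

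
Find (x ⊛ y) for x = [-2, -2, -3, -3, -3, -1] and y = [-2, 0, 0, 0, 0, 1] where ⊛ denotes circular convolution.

(x ⊛ y)[n] = Σ(m=0 to 5) x[m] · y[(n-m) mod 6]

Computing each output sample:
(x ⊛ y)[0] = 2
(x ⊛ y)[1] = 1
(x ⊛ y)[2] = 3
(x ⊛ y)[3] = 3
(x ⊛ y)[4] = 5
(x ⊛ y)[5] = 0

x ⊛ y = [2, 1, 3, 3, 5, 0]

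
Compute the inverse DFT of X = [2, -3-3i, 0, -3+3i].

x[n] = (1/4) Σ(k=0 to 3) X[k] · e^(2πikn/4)

Computing each x[n]:
x[0] = -1
x[1] = 2
x[2] = 2
x[3] = -1

x = [-1, 2, 2, -1]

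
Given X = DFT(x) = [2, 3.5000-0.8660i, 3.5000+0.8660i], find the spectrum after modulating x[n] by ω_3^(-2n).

Modulation property: DFT(ω_3^(-2n)·x[n]) = X[(k-2) mod 3], so circularly shift X by 2 positions.

X[k-2] = [3.5000-0.8660i, 3.5000+0.8660i, 2]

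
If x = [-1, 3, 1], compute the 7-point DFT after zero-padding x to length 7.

Original 3-point DFT: [3, -3.0000-1.7321i, -3.0000+1.7321i]
Zero-padded 7-point DFT provides frequency interpolation.

DFT_7([x, 0, ...]) = [3, 0.6479-3.3204i, -2.5685-2.4909i, -3.0794-0.5198i, -3.0794+0.5198i, -2.5685+2.4909i, 0.6479+3.3204i]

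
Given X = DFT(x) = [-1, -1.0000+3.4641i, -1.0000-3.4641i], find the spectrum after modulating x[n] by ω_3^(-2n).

Modulation property: DFT(ω_3^(-2n)·x[n]) = X[(k-2) mod 3], so circularly shift X by 2 positions.

X[k-2] = [-1.0000+3.4641i, -1.0000-3.4641i, -1]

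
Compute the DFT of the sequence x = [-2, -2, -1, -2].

X[k] = Σ(n=0 to 3) x[n] · ω_4^(nk)
where ω_4 = e^(-2πi/4)

Computing each X[k]:
X[0] = -7
X[1] = -1
X[2] = 1
X[3] = -1

X = [-7, -1, 1, -1]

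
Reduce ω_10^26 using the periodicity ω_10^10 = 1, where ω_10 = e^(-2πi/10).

Since ω_10^10 = 1, powers reduce modulo 10.
26 mod 10 = 6
So ω_10^26 = ω_10^6 = e^(-2πi·6/10)

ω_10^26 = ω_10^6 = -0.8090+0.5878i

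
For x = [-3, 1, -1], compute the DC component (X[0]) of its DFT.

X[0] = Σ(n=0 to 2) x[n] · ω_3^0 = Σ x[n]
= (-3) + (1) + (-1)

X[0] = -3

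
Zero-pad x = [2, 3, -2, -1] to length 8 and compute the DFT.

Original 4-point DFT: [2, 4-4i, -2, 4+4i]
Zero-padded 8-point DFT provides frequency interpolation.

DFT_8([x, 0, ...]) = [2, 4.8284+0.5858i, 4-4i, -0.8284-3.4142i, -2, -0.8284+3.4142i, 4+4i, 4.8284-0.5858i]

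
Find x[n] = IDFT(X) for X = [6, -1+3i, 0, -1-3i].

x[n] = (1/4) Σ(k=0 to 3) X[k] · e^(2πikn/4)

Computing each x[n]:
x[0] = 1
x[1] = 0
x[2] = 2
x[3] = 3

x = [1, 0, 2, 3]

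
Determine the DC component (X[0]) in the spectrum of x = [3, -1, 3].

X[0] = Σ(n=0 to 2) x[n] · ω_3^0 = Σ x[n]
= (3) + (-1) + (3)

X[0] = 5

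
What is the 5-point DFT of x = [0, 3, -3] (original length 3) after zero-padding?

Original 3-point DFT: [0, -5.1962i, 5.1962i]
Zero-padded 5-point DFT provides frequency interpolation.

DFT_5([x, 0, ...]) = [0, 3.3541-1.0898i, -3.3541-4.6165i, -3.3541+4.6165i, 3.3541+1.0898i]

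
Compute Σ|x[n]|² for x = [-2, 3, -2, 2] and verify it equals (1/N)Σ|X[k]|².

Time domain:
Σ|x[n]|² = |-2|² + |3|² + |-2|² + |2|² = 21.0000

Frequency domain:
(1/4)Σ|X[k]|² = (1/4)(|1|² + |-1i|² + |-9|² + |1i|²) = (1/4)·84.0000 = 21.0000

Both sides agree, confirming Parseval's theorem.

Σ|x[n]|² = (1/N)Σ|X[k]|² = 21.0000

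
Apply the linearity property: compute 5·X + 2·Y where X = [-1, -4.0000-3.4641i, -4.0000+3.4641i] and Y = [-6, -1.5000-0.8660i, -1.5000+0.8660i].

By linearity: DFT(5x + 2y) = 5·DFT(x) + 2·DFT(y)
= 5·[-1, -4.0000-3.4641i, -4.0000+3.4641i] + 2·[-6, -1.5000-0.8660i, -1.5000+0.8660i]

Computing element-wise:
Z[0] = 5·(-1) + 2·(-6) = -17
Z[1] = 5·(-4.0000-3.4641i) + 2·(-1.5000-0.8660i) = -23.0000-19.0525i
Z[2] = 5·(-4.0000+3.4641i) + 2·(-1.5000+0.8660i) = -23.0000+19.0525i

DFT(5x + 2y) = 5·X + 2·Y = [-17, -23.0000-19.0525i, -23.0000+19.0525i]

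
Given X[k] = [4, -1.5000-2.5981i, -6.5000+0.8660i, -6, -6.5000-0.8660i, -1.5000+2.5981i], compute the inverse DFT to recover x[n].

x[n] = (1/6) Σ(k=0 to 5) X[k] · e^(2πikn/6)

Computing each x[n]:
x[0] = -3
x[1] = 3
x[2] = 2
x[3] = 0
x[4] = 0
x[5] = 2

x = [-3, 3, 2, 0, 0, 2]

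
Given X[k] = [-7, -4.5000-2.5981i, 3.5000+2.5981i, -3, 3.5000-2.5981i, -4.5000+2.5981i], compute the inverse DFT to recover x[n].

x[n] = (1/6) Σ(k=0 to 5) X[k] · e^(2πikn/6)

Computing each x[n]:
x[0] = -2
x[1] = -2
x[2] = 0
x[3] = 2
x[4] = -3
x[5] = -2

x = [-2, -2, 0, 2, -3, -2]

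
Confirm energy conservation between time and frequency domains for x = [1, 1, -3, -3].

Time domain:
Σ|x[n]|² = |1|² + |1|² + |-3|² + |-3|² = 20.0000

Frequency domain:
(1/4)Σ|X[k]|² = (1/4)(|-4|² + |4-4i|² + |0|² + |4+4i|²) = (1/4)·80.0000 = 20.0000

Both sides agree, confirming Parseval's theorem.

Σ|x[n]|² = (1/N)Σ|X[k]|² = 20.0000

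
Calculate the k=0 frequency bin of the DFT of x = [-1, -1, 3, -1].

X[0] = Σ(n=0 to 3) x[n] · ω_4^0 = Σ x[n]
= (-1) + (-1) + (3) + (-1)

X[0] = 0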